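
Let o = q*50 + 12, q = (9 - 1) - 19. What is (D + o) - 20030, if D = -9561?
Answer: -30129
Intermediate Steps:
q = -11 (q = 8 - 19 = -11)
o = -538 (o = -11*50 + 12 = -550 + 12 = -538)
(D + o) - 20030 = (-9561 - 538) - 20030 = -10099 - 20030 = -30129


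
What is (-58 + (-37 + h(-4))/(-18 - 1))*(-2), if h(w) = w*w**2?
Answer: 2002/19 ≈ 105.37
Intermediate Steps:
h(w) = w**3
(-58 + (-37 + h(-4))/(-18 - 1))*(-2) = (-58 + (-37 + (-4)**3)/(-18 - 1))*(-2) = (-58 + (-37 - 64)/(-19))*(-2) = (-58 - 101*(-1/19))*(-2) = (-58 + 101/19)*(-2) = -1001/19*(-2) = 2002/19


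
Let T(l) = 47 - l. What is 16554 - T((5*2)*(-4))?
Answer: 16467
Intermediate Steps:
16554 - T((5*2)*(-4)) = 16554 - (47 - 5*2*(-4)) = 16554 - (47 - 10*(-4)) = 16554 - (47 - 1*(-40)) = 16554 - (47 + 40) = 16554 - 1*87 = 16554 - 87 = 16467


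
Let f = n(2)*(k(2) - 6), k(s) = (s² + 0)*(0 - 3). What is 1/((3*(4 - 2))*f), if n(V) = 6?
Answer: -1/648 ≈ -0.0015432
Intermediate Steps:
k(s) = -3*s² (k(s) = s²*(-3) = -3*s²)
f = -108 (f = 6*(-3*2² - 6) = 6*(-3*4 - 6) = 6*(-12 - 6) = 6*(-18) = -108)
1/((3*(4 - 2))*f) = 1/((3*(4 - 2))*(-108)) = 1/((3*2)*(-108)) = 1/(6*(-108)) = 1/(-648) = -1/648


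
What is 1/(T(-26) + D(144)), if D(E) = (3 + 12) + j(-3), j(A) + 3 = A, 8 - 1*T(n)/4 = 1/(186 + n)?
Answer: 40/1639 ≈ 0.024405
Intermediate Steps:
T(n) = 32 - 4/(186 + n)
j(A) = -3 + A
D(E) = 9 (D(E) = (3 + 12) + (-3 - 3) = 15 - 6 = 9)
1/(T(-26) + D(144)) = 1/(4*(1487 + 8*(-26))/(186 - 26) + 9) = 1/(4*(1487 - 208)/160 + 9) = 1/(4*(1/160)*1279 + 9) = 1/(1279/40 + 9) = 1/(1639/40) = 40/1639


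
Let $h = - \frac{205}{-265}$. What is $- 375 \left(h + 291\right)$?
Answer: $- \frac{5799000}{53} \approx -1.0942 \cdot 10^{5}$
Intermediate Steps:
$h = \frac{41}{53}$ ($h = \left(-205\right) \left(- \frac{1}{265}\right) = \frac{41}{53} \approx 0.77359$)
$- 375 \left(h + 291\right) = - 375 \left(\frac{41}{53} + 291\right) = \left(-375\right) \frac{15464}{53} = - \frac{5799000}{53}$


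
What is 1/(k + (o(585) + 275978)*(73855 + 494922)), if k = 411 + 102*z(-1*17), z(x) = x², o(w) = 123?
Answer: 1/157039928366 ≈ 6.3678e-12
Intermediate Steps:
k = 29889 (k = 411 + 102*(-1*17)² = 411 + 102*(-17)² = 411 + 102*289 = 411 + 29478 = 29889)
1/(k + (o(585) + 275978)*(73855 + 494922)) = 1/(29889 + (123 + 275978)*(73855 + 494922)) = 1/(29889 + 276101*568777) = 1/(29889 + 157039898477) = 1/157039928366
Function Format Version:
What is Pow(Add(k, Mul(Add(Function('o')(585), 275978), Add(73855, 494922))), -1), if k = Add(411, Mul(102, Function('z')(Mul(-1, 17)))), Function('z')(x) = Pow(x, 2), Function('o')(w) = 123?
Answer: Rational(1, 157039928366) ≈ 6.3678e-12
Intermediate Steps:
k = 29889 (k = Add(411, Mul(102, Pow(Mul(-1, 17), 2))) = Add(411, Mul(102, Pow(-17, 2))) = Add(411, Mul(102, 289)) = Add(411, 29478) = 29889)
Pow(Add(k, Mul(Add(Function('o')(585), 275978), Add(73855, 494922))), -1) = Pow(Add(29889, Mul(Add(123, 275978), Add(73855, 494922))), -1) = Pow(Add(29889, Mul(276101, 568777)), -1) = Pow(Add(29889, 157039898477), -1) = Pow(157039928366, -1) = Rational(1, 157039928366)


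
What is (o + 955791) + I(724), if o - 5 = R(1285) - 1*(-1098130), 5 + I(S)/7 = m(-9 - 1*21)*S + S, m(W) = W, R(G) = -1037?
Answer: 1905882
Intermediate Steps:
I(S) = -35 - 203*S (I(S) = -35 + 7*((-9 - 1*21)*S + S) = -35 + 7*((-9 - 21)*S + S) = -35 + 7*(-30*S + S) = -35 + 7*(-29*S) = -35 - 203*S)
o = 1097098 (o = 5 + (-1037 - 1*(-1098130)) = 5 + (-1037 + 1098130) = 5 + 1097093 = 1097098)
(o + 955791) + I(724) = (1097098 + 955791) + (-35 - 203*724) = 2052889 + (-35 - 146972) = 2052889 - 147007 = 1905882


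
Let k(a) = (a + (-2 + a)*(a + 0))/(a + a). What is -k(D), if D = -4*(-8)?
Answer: -31/2 ≈ -15.500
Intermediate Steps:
D = 32
k(a) = (a + a*(-2 + a))/(2*a) (k(a) = (a + (-2 + a)*a)/((2*a)) = (a + a*(-2 + a))*(1/(2*a)) = (a + a*(-2 + a))/(2*a))
-k(D) = -(-1/2 + (1/2)*32) = -(-1/2 + 16) = -1*31/2 = -31/2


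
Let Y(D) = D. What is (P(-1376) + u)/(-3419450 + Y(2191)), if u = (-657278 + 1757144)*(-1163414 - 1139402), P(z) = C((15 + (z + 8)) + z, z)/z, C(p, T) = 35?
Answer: 3485117695174691/4702148384 ≈ 7.4118e+5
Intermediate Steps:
P(z) = 35/z
u = -2532789022656 (u = 1099866*(-2302816) = -2532789022656)
(P(-1376) + u)/(-3419450 + Y(2191)) = (35/(-1376) - 2532789022656)/(-3419450 + 2191) = (35*(-1/1376) - 2532789022656)/(-3417259) = (-35/1376 - 2532789022656)*(-1/3417259) = -3485117695174691/1376*(-1/3417259) = 3485117695174691/4702148384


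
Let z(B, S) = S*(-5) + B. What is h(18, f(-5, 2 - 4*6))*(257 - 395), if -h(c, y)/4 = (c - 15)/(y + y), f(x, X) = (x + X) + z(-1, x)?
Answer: -276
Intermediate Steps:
z(B, S) = B - 5*S (z(B, S) = -5*S + B = B - 5*S)
f(x, X) = -1 + X - 4*x (f(x, X) = (x + X) + (-1 - 5*x) = (X + x) + (-1 - 5*x) = -1 + X - 4*x)
h(c, y) = -2*(-15 + c)/y (h(c, y) = -4*(c - 15)/(y + y) = -4*(-15 + c)/(2*y) = -4*(-15 + c)*1/(2*y) = -2*(-15 + c)/y)
h(18, f(-5, 2 - 4*6))*(257 - 395) = (2*(15 - 1*18)/(-1 + (2 - 4*6) - 4*(-5)))*(257 - 395) = (2*(15 - 18)/(-1 + (2 - 24) + 20))*(-138) = (2*(-3)/(-1 - 22 + 20))*(-138) = (2*(-3)/(-3))*(-138) = (2*(-⅓)*(-3))*(-138) = 2*(-138) = -276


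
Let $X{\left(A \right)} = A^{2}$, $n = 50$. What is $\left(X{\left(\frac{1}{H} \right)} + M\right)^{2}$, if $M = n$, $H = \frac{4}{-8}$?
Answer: $2916$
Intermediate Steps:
$H = - \frac{1}{2}$ ($H = 4 \left(- \frac{1}{8}\right) = - \frac{1}{2} \approx -0.5$)
$M = 50$
$\left(X{\left(\frac{1}{H} \right)} + M\right)^{2} = \left(\left(\frac{1}{- \frac{1}{2}}\right)^{2} + 50\right)^{2} = \left(\left(-2\right)^{2} + 50\right)^{2} = \left(4 + 50\right)^{2} = 54^{2} = 2916$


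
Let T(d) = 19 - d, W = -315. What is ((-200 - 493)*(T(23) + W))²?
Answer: 48870618489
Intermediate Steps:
((-200 - 493)*(T(23) + W))² = ((-200 - 493)*((19 - 1*23) - 315))² = (-693*((19 - 23) - 315))² = (-693*(-4 - 315))² = (-693*(-319))² = 221067² = 48870618489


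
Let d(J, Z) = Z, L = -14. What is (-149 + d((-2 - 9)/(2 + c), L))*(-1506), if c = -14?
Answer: 245478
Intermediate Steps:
(-149 + d((-2 - 9)/(2 + c), L))*(-1506) = (-149 - 14)*(-1506) = -163*(-1506) = 245478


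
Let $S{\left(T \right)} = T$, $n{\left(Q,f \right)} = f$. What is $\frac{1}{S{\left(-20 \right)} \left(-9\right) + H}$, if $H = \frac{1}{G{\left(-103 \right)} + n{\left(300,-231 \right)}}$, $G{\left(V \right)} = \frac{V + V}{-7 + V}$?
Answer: $\frac{12602}{2268305} \approx 0.0055557$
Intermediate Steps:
$G{\left(V \right)} = \frac{2 V}{-7 + V}$
$H = - \frac{55}{12602}$ ($H = \frac{1}{2 \left(-103\right) \frac{1}{-7 - 103} - 231} = \frac{1}{2 \left(-103\right) \frac{1}{-110} - 231} = \frac{1}{2 \left(-103\right) \left(- \frac{1}{110}\right) - 231} = \frac{1}{\frac{103}{55} - 231} = \frac{1}{- \frac{12602}{55}} = - \frac{55}{12602} \approx -0.0043644$)
$\frac{1}{S{\left(-20 \right)} \left(-9\right) + H} = \frac{1}{\left(-20\right) \left(-9\right) - \frac{55}{12602}} = \frac{1}{180 - \frac{55}{12602}} = \frac{1}{\frac{2268305}{12602}} = \frac{12602}{2268305}$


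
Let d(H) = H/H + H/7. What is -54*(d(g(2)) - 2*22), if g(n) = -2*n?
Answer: 16470/7 ≈ 2352.9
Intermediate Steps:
d(H) = 1 + H/7 (d(H) = 1 + H*(1/7) = 1 + H/7)
-54*(d(g(2)) - 2*22) = -54*((1 + (-2*2)/7) - 2*22) = -54*((1 + (1/7)*(-4)) - 44) = -54*((1 - 4/7) - 44) = -54*(3/7 - 44) = -54*(-305/7) = 16470/7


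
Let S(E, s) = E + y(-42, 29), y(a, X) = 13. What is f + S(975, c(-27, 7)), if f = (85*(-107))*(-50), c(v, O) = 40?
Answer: 455738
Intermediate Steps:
S(E, s) = 13 + E (S(E, s) = E + 13 = 13 + E)
f = 454750 (f = -9095*(-50) = 454750)
f + S(975, c(-27, 7)) = 454750 + (13 + 975) = 454750 + 988 = 455738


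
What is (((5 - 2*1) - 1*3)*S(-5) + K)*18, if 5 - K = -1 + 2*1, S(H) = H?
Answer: 72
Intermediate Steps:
K = 4 (K = 5 - (-1 + 2*1) = 5 - (-1 + 2) = 5 - 1*1 = 5 - 1 = 4)
(((5 - 2*1) - 1*3)*S(-5) + K)*18 = (((5 - 2*1) - 1*3)*(-5) + 4)*18 = (((5 - 2) - 3)*(-5) + 4)*18 = ((3 - 3)*(-5) + 4)*18 = (0*(-5) + 4)*18 = (0 + 4)*18 = 4*18 = 72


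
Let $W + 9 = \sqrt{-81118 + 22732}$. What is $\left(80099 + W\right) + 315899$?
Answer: $395989 + i \sqrt{58386} \approx 3.9599 \cdot 10^{5} + 241.63 i$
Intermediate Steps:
$W = -9 + i \sqrt{58386}$ ($W = -9 + \sqrt{-81118 + 22732} = -9 + \sqrt{-58386} = -9 + i \sqrt{58386} \approx -9.0 + 241.63 i$)
$\left(80099 + W\right) + 315899 = \left(80099 - \left(9 - i \sqrt{58386}\right)\right) + 315899 = \left(80090 + i \sqrt{58386}\right) + 315899 = 395989 + i \sqrt{58386}$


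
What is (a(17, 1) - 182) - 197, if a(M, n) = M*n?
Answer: -362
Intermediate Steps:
(a(17, 1) - 182) - 197 = (17*1 - 182) - 197 = (17 - 182) - 197 = -165 - 197 = -362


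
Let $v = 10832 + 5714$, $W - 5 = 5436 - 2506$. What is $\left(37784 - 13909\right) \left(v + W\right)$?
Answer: $465108875$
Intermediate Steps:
$W = 2935$ ($W = 5 + \left(5436 - 2506\right) = 5 + 2930 = 2935$)
$v = 16546$
$\left(37784 - 13909\right) \left(v + W\right) = \left(37784 - 13909\right) \left(16546 + 2935\right) = 23875 \cdot 19481 = 465108875$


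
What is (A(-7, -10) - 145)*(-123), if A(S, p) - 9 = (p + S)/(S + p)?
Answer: 16605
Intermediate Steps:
A(S, p) = 10 (A(S, p) = 9 + (p + S)/(S + p) = 9 + (S + p)/(S + p) = 9 + 1 = 10)
(A(-7, -10) - 145)*(-123) = (10 - 145)*(-123) = -135*(-123) = 16605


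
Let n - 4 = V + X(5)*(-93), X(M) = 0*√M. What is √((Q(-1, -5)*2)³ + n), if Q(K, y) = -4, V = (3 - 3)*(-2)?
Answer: 2*I*√127 ≈ 22.539*I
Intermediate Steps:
V = 0 (V = 0*(-2) = 0)
X(M) = 0
n = 4 (n = 4 + (0 + 0*(-93)) = 4 + (0 + 0) = 4 + 0 = 4)
√((Q(-1, -5)*2)³ + n) = √((-4*2)³ + 4) = √((-8)³ + 4) = √(-512 + 4) = √(-508) = 2*I*√127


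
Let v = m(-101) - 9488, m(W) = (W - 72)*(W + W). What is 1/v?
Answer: 1/25458 ≈ 3.9280e-5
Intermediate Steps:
m(W) = 2*W*(-72 + W) (m(W) = (-72 + W)*(2*W) = 2*W*(-72 + W))
v = 25458 (v = 2*(-101)*(-72 - 101) - 9488 = 2*(-101)*(-173) - 9488 = 34946 - 9488 = 25458)
1/v = 1/25458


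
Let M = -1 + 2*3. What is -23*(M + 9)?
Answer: -322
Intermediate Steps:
M = 5 (M = -1 + 6 = 5)
-23*(M + 9) = -23*(5 + 9) = -23*14 = -322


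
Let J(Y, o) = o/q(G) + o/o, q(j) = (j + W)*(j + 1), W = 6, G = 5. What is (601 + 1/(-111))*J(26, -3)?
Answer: 233485/407 ≈ 573.67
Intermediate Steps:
q(j) = (1 + j)*(6 + j) (q(j) = (j + 6)*(j + 1) = (6 + j)*(1 + j) = (1 + j)*(6 + j))
J(Y, o) = 1 + o/66 (J(Y, o) = o/(6 + 5² + 7*5) + o/o = o/(6 + 25 + 35) + 1 = o/66 + 1 = 1 + o/66)
(601 + 1/(-111))*J(26, -3) = (601 + 1/(-111))*(1 + (1/66)*(-3)) = (601 - 1/111)*(1 - 1/22) = (66710/111)*(21/22) = 233485/407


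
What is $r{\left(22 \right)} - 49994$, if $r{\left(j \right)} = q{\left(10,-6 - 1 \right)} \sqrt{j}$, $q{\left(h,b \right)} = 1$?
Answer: $-49994 + \sqrt{22} \approx -49989.0$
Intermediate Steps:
$r{\left(j \right)} = \sqrt{j}$ ($r{\left(j \right)} = 1 \sqrt{j} = \sqrt{j}$)
$r{\left(22 \right)} - 49994 = \sqrt{22} - 49994 = -49994 + \sqrt{22}$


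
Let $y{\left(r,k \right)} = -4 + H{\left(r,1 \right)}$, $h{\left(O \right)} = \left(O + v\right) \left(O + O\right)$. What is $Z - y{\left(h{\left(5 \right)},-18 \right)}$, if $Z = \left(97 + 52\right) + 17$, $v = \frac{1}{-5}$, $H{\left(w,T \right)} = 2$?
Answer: $168$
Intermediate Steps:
$v = - \frac{1}{5} \approx -0.2$
$h{\left(O \right)} = 2 O \left(- \frac{1}{5} + O\right)$ ($h{\left(O \right)} = \left(O - \frac{1}{5}\right) \left(O + O\right) = \left(- \frac{1}{5} + O\right) 2 O = 2 O \left(- \frac{1}{5} + O\right)$)
$y{\left(r,k \right)} = -2$ ($y{\left(r,k \right)} = -4 + 2 = -2$)
$Z = 166$ ($Z = 149 + 17 = 166$)
$Z - y{\left(h{\left(5 \right)},-18 \right)} = 166 - -2 = 166 + 2 = 168$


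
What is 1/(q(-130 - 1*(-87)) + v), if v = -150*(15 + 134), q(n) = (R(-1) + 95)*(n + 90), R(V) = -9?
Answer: -1/18308 ≈ -5.4621e-5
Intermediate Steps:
q(n) = 7740 + 86*n (q(n) = (-9 + 95)*(n + 90) = 86*(90 + n) = 7740 + 86*n)
v = -22350 (v = -150*149 = -22350)
1/(q(-130 - 1*(-87)) + v) = 1/((7740 + 86*(-130 - 1*(-87))) - 22350) = 1/((7740 + 86*(-130 + 87)) - 22350) = 1/((7740 + 86*(-43)) - 22350) = 1/((7740 - 3698) - 22350) = 1/(4042 - 22350) = 1/(-18308) = -1/18308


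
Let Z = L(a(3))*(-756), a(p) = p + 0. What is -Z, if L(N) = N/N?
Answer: 756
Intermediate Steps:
a(p) = p
L(N) = 1
Z = -756 (Z = 1*(-756) = -756)
-Z = -1*(-756) = 756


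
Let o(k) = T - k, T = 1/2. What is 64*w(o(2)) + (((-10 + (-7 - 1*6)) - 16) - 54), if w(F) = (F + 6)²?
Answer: 1203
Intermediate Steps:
T = ½ ≈ 0.50000
o(k) = ½ - k
w(F) = (6 + F)²
64*w(o(2)) + (((-10 + (-7 - 1*6)) - 16) - 54) = 64*(6 + (½ - 1*2))² + (((-10 + (-7 - 1*6)) - 16) - 54) = 64*(6 + (½ - 2))² + (((-10 + (-7 - 6)) - 16) - 54) = 64*(6 - 3/2)² + (((-10 - 13) - 16) - 54) = 64*(9/2)² + ((-23 - 16) - 54) = 64*(81/4) + (-39 - 54) = 1296 - 93 = 1203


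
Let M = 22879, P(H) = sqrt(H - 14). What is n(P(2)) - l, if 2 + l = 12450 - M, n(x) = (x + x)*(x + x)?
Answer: 10383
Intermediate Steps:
P(H) = sqrt(-14 + H)
n(x) = 4*x**2 (n(x) = (2*x)*(2*x) = 4*x**2)
l = -10431 (l = -2 + (12450 - 1*22879) = -2 + (12450 - 22879) = -2 - 10429 = -10431)
n(P(2)) - l = 4*(sqrt(-14 + 2))**2 - 1*(-10431) = 4*(sqrt(-12))**2 + 10431 = 4*(2*I*sqrt(3))**2 + 10431 = 4*(-12) + 10431 = -48 + 10431 = 10383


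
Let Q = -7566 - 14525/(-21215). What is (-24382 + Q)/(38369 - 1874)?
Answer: -45184153/51616095 ≈ -0.87539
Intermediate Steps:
Q = -32099633/4243 (Q = -7566 - 14525*(-1/21215) = -7566 + 2905/4243 = -32099633/4243 ≈ -7565.3)
(-24382 + Q)/(38369 - 1874) = (-24382 - 32099633/4243)/(38369 - 1874) = -135552459/4243/36495 = -135552459/4243*1/36495 = -45184153/51616095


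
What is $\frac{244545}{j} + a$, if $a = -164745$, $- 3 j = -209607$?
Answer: $- \frac{11510323860}{69869} \approx -1.6474 \cdot 10^{5}$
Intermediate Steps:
$j = 69869$ ($j = \left(- \frac{1}{3}\right) \left(-209607\right) = 69869$)
$\frac{244545}{j} + a = \frac{244545}{69869} - 164745 = - \frac{11510323860}{69869}$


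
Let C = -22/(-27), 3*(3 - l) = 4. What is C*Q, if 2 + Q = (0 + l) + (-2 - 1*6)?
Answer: -550/81 ≈ -6.7901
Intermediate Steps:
l = 5/3 (l = 3 - 1/3*4 = 3 - 4/3 = 5/3 ≈ 1.6667)
C = 22/27 (C = -22*(-1/27) = 22/27 ≈ 0.81481)
Q = -25/3 (Q = -2 + ((0 + 5/3) + (-2 - 1*6)) = -2 + (5/3 + (-2 - 6)) = -2 + (5/3 - 8) = -2 - 19/3 = -25/3 ≈ -8.3333)
C*Q = (22/27)*(-25/3) = -550/81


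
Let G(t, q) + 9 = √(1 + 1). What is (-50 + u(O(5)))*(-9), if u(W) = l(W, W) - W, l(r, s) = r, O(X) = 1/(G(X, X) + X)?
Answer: 450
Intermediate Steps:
G(t, q) = -9 + √2 (G(t, q) = -9 + √(1 + 1) = -9 + √2)
O(X) = 1/(-9 + X + √2) (O(X) = 1/((-9 + √2) + X) = 1/(-9 + X + √2))
u(W) = 0 (u(W) = W - W = 0)
(-50 + u(O(5)))*(-9) = (-50 + 0)*(-9) = -50*(-9) = 450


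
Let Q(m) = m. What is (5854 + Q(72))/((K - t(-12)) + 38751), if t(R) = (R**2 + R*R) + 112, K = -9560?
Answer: 5926/28791 ≈ 0.20583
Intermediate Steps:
t(R) = 112 + 2*R**2 (t(R) = (R**2 + R**2) + 112 = 2*R**2 + 112 = 112 + 2*R**2)
(5854 + Q(72))/((K - t(-12)) + 38751) = (5854 + 72)/((-9560 - (112 + 2*(-12)**2)) + 38751) = 5926/((-9560 - (112 + 2*144)) + 38751) = 5926/((-9560 - (112 + 288)) + 38751) = 5926/((-9560 - 1*400) + 38751) = 5926/((-9560 - 400) + 38751) = 5926/(-9960 + 38751) = 5926/28791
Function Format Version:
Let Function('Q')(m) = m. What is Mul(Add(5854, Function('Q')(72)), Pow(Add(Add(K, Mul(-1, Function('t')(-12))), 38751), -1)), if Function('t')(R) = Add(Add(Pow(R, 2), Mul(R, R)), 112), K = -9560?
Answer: Rational(5926, 28791) ≈ 0.20583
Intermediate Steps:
Function('t')(R) = Add(112, Mul(2, Pow(R, 2))) (Function('t')(R) = Add(Add(Pow(R, 2), Pow(R, 2)), 112) = Add(Mul(2, Pow(R, 2)), 112) = Add(112, Mul(2, Pow(R, 2))))
Mul(Add(5854, Function('Q')(72)), Pow(Add(Add(K, Mul(-1, Function('t')(-12))), 38751), -1)) = Mul(Add(5854, 72), Pow(Add(Add(-9560, Mul(-1, Add(112, Mul(2, Pow(-12, 2))))), 38751), -1)) = Mul(5926, Pow(Add(Add(-9560, Mul(-1, Add(112, Mul(2, 144)))), 38751), -1)) = Mul(5926, Pow(Add(Add(-9560, Mul(-1, Add(112, 288))), 38751), -1)) = Mul(5926, Pow(Add(Add(-9560, Mul(-1, 400)), 38751), -1)) = Mul(5926, Pow(Add(Add(-9560, -400), 38751), -1)) = Mul(5926, Pow(Add(-9960, 38751), -1)) = Mul(5926, Pow(28791, -1)) = Mul(5926, Rational(1, 28791)) = Rational(5926, 28791)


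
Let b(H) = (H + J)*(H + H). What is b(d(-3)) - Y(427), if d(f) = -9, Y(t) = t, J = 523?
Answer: -9679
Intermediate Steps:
b(H) = 2*H*(523 + H) (b(H) = (H + 523)*(H + H) = (523 + H)*(2*H) = 2*H*(523 + H))
b(d(-3)) - Y(427) = 2*(-9)*(523 - 9) - 1*427 = 2*(-9)*514 - 427 = -9252 - 427 = -9679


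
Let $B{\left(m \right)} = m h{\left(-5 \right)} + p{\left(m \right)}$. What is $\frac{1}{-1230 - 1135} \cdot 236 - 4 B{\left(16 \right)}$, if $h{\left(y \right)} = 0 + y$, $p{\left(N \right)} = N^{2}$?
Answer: $- \frac{1665196}{2365} \approx -704.1$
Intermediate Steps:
$h{\left(y \right)} = y$
$B{\left(m \right)} = m^{2} - 5 m$ ($B{\left(m \right)} = m \left(-5\right) + m^{2} = - 5 m + m^{2} = m^{2} - 5 m$)
$\frac{1}{-1230 - 1135} \cdot 236 - 4 B{\left(16 \right)} = \frac{1}{-1230 - 1135} \cdot 236 - 4 \cdot 16 \left(-5 + 16\right) = \frac{1}{-2365} \cdot 236 - 4 \cdot 16 \cdot 11 = \left(- \frac{1}{2365}\right) 236 - 704 = - \frac{236}{2365} - 704 = - \frac{1665196}{2365}$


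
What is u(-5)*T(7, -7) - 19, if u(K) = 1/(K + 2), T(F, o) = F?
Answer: -64/3 ≈ -21.333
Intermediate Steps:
u(K) = 1/(2 + K)
u(-5)*T(7, -7) - 19 = 7/(2 - 5) - 19 = 7/(-3) - 19 = -1/3*7 - 19 = -7/3 - 19 = -64/3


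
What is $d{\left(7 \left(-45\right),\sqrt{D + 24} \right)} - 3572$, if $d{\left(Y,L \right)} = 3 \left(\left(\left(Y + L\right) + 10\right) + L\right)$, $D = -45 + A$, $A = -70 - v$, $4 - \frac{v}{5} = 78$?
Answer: $-4487 + 18 \sqrt{31} \approx -4386.8$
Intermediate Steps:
$v = -370$ ($v = 20 - 390 = -370$)
$A = 300$ ($A = -70 - -370 = -70 + 370 = 300$)
$D = 255$ ($D = -45 + 300 = 255$)
$d{\left(Y,L \right)} = 30 + 3 Y + 6 L$ ($d{\left(Y,L \right)} = 3 \left(\left(\left(L + Y\right) + 10\right) + L\right) = 3 \left(\left(10 + L + Y\right) + L\right) = 3 \left(10 + Y + 2 L\right) = 30 + 3 Y + 6 L$)
$d{\left(7 \left(-45\right),\sqrt{D + 24} \right)} - 3572 = \left(30 + 3 \cdot 7 \left(-45\right) + 6 \sqrt{255 + 24}\right) - 3572 = \left(30 + 3 \left(-315\right) + 6 \sqrt{279}\right) - 3572 = \left(30 - 945 + 6 \cdot 3 \sqrt{31}\right) - 3572 = \left(30 - 945 + 18 \sqrt{31}\right) - 3572 = \left(-915 + 18 \sqrt{31}\right) - 3572 = -4487 + 18 \sqrt{31}$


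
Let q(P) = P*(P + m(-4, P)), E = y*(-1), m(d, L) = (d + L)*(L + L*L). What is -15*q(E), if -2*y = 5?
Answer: 6375/16 ≈ 398.44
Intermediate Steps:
y = -5/2 (y = -½*5 = -5/2 ≈ -2.5000)
m(d, L) = (L + d)*(L + L²)
E = 5/2 (E = -5/2*(-1) = 5/2 ≈ 2.5000)
q(P) = P*(P + P*(-4 + P² - 3*P)) (q(P) = P*(P + P*(P - 4 + P² + P*(-4))) = P*(P + P*(P - 4 + P² - 4*P)) = P*(P + P*(-4 + P² - 3*P)))
-15*q(E) = -15*(5/2)²*(-3 + (5/2)² - 3*5/2) = -375*(-3 + 25/4 - 15/2)/4 = -375*(-17)/(4*4) = -15*(-425/16) = 6375/16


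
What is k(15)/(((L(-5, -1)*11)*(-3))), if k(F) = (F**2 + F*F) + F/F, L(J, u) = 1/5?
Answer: -205/3 ≈ -68.333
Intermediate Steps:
L(J, u) = 1/5
k(F) = 1 + 2*F**2 (k(F) = (F**2 + F**2) + 1 = 2*F**2 + 1 = 1 + 2*F**2)
k(15)/(((L(-5, -1)*11)*(-3))) = (1 + 2*15**2)/((((1/5)*11)*(-3))) = (1 + 2*225)/(((11/5)*(-3))) = (1 + 450)/(-33/5) = 451*(-5/33) = -205/3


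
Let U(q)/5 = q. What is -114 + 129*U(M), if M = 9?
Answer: 5691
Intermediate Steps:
U(q) = 5*q
-114 + 129*U(M) = -114 + 129*(5*9) = -114 + 129*45 = -114 + 5805 = 5691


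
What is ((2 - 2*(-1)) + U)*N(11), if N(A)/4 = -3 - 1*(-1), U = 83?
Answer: -696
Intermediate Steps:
N(A) = -8 (N(A) = 4*(-3 - 1*(-1)) = 4*(-3 + 1) = 4*(-2) = -8)
((2 - 2*(-1)) + U)*N(11) = ((2 - 2*(-1)) + 83)*(-8) = ((2 + 2) + 83)*(-8) = (4 + 83)*(-8) = 87*(-8) = -696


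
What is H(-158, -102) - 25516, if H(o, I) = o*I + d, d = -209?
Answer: -9609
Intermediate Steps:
H(o, I) = -209 + I*o (H(o, I) = o*I - 209 = I*o - 209 = -209 + I*o)
H(-158, -102) - 25516 = (-209 - 102*(-158)) - 25516 = (-209 + 16116) - 25516 = 15907 - 25516 = -9609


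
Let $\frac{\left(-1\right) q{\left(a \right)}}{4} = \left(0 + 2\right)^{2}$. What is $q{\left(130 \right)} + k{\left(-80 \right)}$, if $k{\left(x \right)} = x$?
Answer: $-96$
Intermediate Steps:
$q{\left(a \right)} = -16$ ($q{\left(a \right)} = - 4 \left(0 + 2\right)^{2} = - 4 \cdot 2^{2} = \left(-4\right) 4 = -16$)
$q{\left(130 \right)} + k{\left(-80 \right)} = -16 - 80 = -96$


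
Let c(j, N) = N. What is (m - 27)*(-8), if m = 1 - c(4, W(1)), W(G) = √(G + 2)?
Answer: 208 + 8*√3 ≈ 221.86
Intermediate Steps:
W(G) = √(2 + G)
m = 1 - √3 (m = 1 - √(2 + 1) = 1 - √3 ≈ -0.73205)
(m - 27)*(-8) = ((1 - √3) - 27)*(-8) = (-26 - √3)*(-8) = 208 + 8*√3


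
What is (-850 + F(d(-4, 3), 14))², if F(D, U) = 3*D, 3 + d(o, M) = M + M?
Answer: 707281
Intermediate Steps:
d(o, M) = -3 + 2*M (d(o, M) = -3 + (M + M) = -3 + 2*M)
(-850 + F(d(-4, 3), 14))² = (-850 + 3*(-3 + 2*3))² = (-850 + 3*(-3 + 6))² = (-850 + 3*3)² = (-850 + 9)² = (-841)² = 707281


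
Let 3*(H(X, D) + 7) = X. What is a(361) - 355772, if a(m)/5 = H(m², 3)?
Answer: -415816/3 ≈ -1.3861e+5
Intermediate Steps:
H(X, D) = -7 + X/3
a(m) = -35 + 5*m²/3 (a(m) = 5*(-7 + m²/3) = -35 + 5*m²/3)
a(361) - 355772 = (-35 + (5/3)*361²) - 355772 = (-35 + (5/3)*130321) - 355772 = (-35 + 651605/3) - 355772 = 651500/3 - 355772 = -415816/3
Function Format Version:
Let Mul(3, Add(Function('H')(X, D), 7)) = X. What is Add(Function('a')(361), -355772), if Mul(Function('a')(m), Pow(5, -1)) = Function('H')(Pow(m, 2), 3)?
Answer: Rational(-415816, 3) ≈ -1.3861e+5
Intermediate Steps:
Function('H')(X, D) = Add(-7, Mul(Rational(1, 3), X))
Function('a')(m) = Add(-35, Mul(Rational(5, 3), Pow(m, 2))) (Function('a')(m) = Mul(5, Add(-7, Mul(Rational(1, 3), Pow(m, 2)))) = Add(-35, Mul(Rational(5, 3), Pow(m, 2))))
Add(Function('a')(361), -355772) = Add(Add(-35, Mul(Rational(5, 3), Pow(361, 2))), -355772) = Add(Add(-35, Mul(Rational(5, 3), 130321)), -355772) = Add(Add(-35, Rational(651605, 3)), -355772) = Add(Rational(651500, 3), -355772) = Rational(-415816, 3)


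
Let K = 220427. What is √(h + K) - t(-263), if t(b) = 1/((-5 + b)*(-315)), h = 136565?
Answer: -1/84420 + 8*√5578 ≈ 597.49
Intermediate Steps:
t(b) = -1/(315*(-5 + b)) (t(b) = -1/315/(-5 + b) = -1/(315*(-5 + b)))
√(h + K) - t(-263) = √(136565 + 220427) - (-1)/(-1575 + 315*(-263)) = √356992 - (-1)/(-1575 - 82845) = 8*√5578 - (-1)/(-84420) = 8*√5578 - (-1)*(-1)/84420 = 8*√5578 - 1*1/84420 = 8*√5578 - 1/84420 = -1/84420 + 8*√5578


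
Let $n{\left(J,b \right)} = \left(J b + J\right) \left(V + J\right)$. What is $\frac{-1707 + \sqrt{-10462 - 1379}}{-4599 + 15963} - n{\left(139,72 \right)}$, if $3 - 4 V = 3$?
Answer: $- \frac{5342720773}{3788} + \frac{i \sqrt{11841}}{11364} \approx -1.4104 \cdot 10^{6} + 0.0095755 i$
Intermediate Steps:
$V = 0$ ($V = \frac{3}{4} - \frac{3}{4} = 0$)
$n{\left(J,b \right)} = J \left(J + J b\right)$ ($n{\left(J,b \right)} = \left(J b + J\right) \left(0 + J\right) = \left(J + J b\right) J = J \left(J + J b\right)$)
$\frac{-1707 + \sqrt{-10462 - 1379}}{-4599 + 15963} - n{\left(139,72 \right)} = \frac{-1707 + \sqrt{-10462 - 1379}}{-4599 + 15963} - 139^{2} \left(1 + 72\right) = \frac{-1707 + \sqrt{-11841}}{11364} - 19321 \cdot 73 = \left(-1707 + i \sqrt{11841}\right) \frac{1}{11364} - 1410433 = \left(- \frac{569}{3788} + \frac{i \sqrt{11841}}{11364}\right) - 1410433 = - \frac{5342720773}{3788} + \frac{i \sqrt{11841}}{11364}$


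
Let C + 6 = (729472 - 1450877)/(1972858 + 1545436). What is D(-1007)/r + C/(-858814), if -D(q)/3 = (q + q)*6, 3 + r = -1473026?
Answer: -2066140384348127/83978221063181588 ≈ -0.024603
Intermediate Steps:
r = -1473029 (r = -3 - 1473026 = -1473029)
D(q) = -36*q (D(q) = -3*(q + q)*6 = -3*2*q*6 = -36*q)
C = -21831169/3518294 (C = -6 + (729472 - 1450877)/(1972858 + 1545436) = -6 - 721405/3518294 = -21831169/3518294 ≈ -6.2050)
D(-1007)/r + C/(-858814) = -36*(-1007)/(-1473029) - 21831169/3518294/(-858814) = 36252*(-1/1473029) - 21831169/3518294*(-1/858814) = -684/27793 + 21831169/3021560143316 = -2066140384348127/83978221063181588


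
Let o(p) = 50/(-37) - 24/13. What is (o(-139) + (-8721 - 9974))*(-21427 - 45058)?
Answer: 597954987005/481 ≈ 1.2432e+9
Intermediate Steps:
o(p) = -1538/481 (o(p) = 50*(-1/37) - 24*1/13 = -50/37 - 24/13 = -1538/481)
(o(-139) + (-8721 - 9974))*(-21427 - 45058) = (-1538/481 + (-8721 - 9974))*(-21427 - 45058) = (-1538/481 - 18695)*(-66485) = -8993833/481*(-66485) = 597954987005/481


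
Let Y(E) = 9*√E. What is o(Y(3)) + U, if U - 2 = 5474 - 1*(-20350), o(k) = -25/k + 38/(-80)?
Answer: 1033021/40 - 25*√3/27 ≈ 25824.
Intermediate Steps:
o(k) = -19/40 - 25/k (o(k) = -25/k + 38*(-1/80) = -25/k - 19/40 = -19/40 - 25/k)
U = 25826 (U = 2 + (5474 - 1*(-20350)) = 2 + (5474 + 20350) = 2 + 25824 = 25826)
o(Y(3)) + U = (-19/40 - 25*√3/27) + 25826 = 1033021/40 - 25*√3/27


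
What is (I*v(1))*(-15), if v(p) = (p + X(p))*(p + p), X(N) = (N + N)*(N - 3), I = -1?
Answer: -90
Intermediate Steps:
X(N) = 2*N*(-3 + N) (X(N) = (2*N)*(-3 + N) = 2*N*(-3 + N))
v(p) = 2*p*(p + 2*p*(-3 + p)) (v(p) = (p + 2*p*(-3 + p))*(p + p) = (p + 2*p*(-3 + p))*(2*p) = 2*p*(p + 2*p*(-3 + p)))
(I*v(1))*(-15) = -1²*(-10 + 4*1)*(-15) = -(-10 + 4)*(-15) = -(-6)*(-15) = -1*(-6)*(-15) = 6*(-15) = -90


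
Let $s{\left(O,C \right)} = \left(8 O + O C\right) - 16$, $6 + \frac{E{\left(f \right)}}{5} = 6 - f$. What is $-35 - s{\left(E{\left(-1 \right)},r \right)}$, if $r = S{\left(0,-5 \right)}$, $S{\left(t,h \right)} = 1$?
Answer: $-64$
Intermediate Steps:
$E{\left(f \right)} = - 5 f$ ($E{\left(f \right)} = -30 + 5 \left(6 - f\right) = -30 - \left(-30 + 5 f\right) = - 5 f$)
$r = 1$
$s{\left(O,C \right)} = -16 + 8 O + C O$ ($s{\left(O,C \right)} = \left(8 O + C O\right) - 16 = -16 + 8 O + C O$)
$-35 - s{\left(E{\left(-1 \right)},r \right)} = -35 - \left(-16 + 8 \left(\left(-5\right) \left(-1\right)\right) + 1 \left(\left(-5\right) \left(-1\right)\right)\right) = -35 - \left(-16 + 8 \cdot 5 + 1 \cdot 5\right) = -35 - \left(-16 + 40 + 5\right) = -35 - 29 = -64$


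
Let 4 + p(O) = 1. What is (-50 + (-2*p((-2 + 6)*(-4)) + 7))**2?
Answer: 1369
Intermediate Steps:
p(O) = -3 (p(O) = -4 + 1 = -3)
(-50 + (-2*p((-2 + 6)*(-4)) + 7))**2 = (-50 + (-2*(-3) + 7))**2 = (-50 + (6 + 7))**2 = (-50 + 13)**2 = (-37)**2 = 1369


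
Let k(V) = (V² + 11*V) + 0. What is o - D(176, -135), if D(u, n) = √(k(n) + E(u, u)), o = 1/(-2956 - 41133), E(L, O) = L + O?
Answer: -1/44089 - 2*√4273 ≈ -130.74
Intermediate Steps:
k(V) = V² + 11*V
o = -1/44089 (o = 1/(-44089) = -1/44089 ≈ -2.2681e-5)
D(u, n) = √(2*u + n*(11 + n)) (D(u, n) = √(n*(11 + n) + (u + u)) = √(n*(11 + n) + 2*u) = √(2*u + n*(11 + n)))
o - D(176, -135) = -1/44089 - √(2*176 - 135*(11 - 135)) = -1/44089 - √(352 - 135*(-124)) = -1/44089 - √(352 + 16740) = -1/44089 - √17092 = -1/44089 - 2*√4273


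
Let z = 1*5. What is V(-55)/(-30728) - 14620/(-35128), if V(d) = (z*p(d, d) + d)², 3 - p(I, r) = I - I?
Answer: 12282455/33731662 ≈ 0.36412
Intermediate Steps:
p(I, r) = 3 (p(I, r) = 3 - (I - I) = 3 - 1*0 = 3 + 0 = 3)
z = 5
V(d) = (15 + d)² (V(d) = (5*3 + d)² = (15 + d)²)
V(-55)/(-30728) - 14620/(-35128) = (15 - 55)²/(-30728) - 14620/(-35128) = (-40)²*(-1/30728) - 14620*(-1/35128) = 1600*(-1/30728) + 3655/8782 = -200/3841 + 3655/8782 = 12282455/33731662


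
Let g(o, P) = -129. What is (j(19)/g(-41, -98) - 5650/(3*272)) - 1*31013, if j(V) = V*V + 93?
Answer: -181425097/5848 ≈ -31023.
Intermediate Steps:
j(V) = 93 + V² (j(V) = V² + 93 = 93 + V²)
(j(19)/g(-41, -98) - 5650/(3*272)) - 1*31013 = ((93 + 19²)/(-129) - 5650/(3*272)) - 1*31013 = ((93 + 361)*(-1/129) - 5650/816) - 31013 = (454*(-1/129) - 5650*1/816) - 31013 = (-454/129 - 2825/408) - 31013 = -61073/5848 - 31013 = -181425097/5848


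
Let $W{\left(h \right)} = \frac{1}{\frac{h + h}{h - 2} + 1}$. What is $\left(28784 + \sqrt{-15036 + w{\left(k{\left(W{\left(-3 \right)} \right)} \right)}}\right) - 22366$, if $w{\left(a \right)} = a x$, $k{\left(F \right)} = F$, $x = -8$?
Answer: $6418 + \frac{2 i \sqrt{454949}}{11} \approx 6418.0 + 122.64 i$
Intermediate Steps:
$W{\left(h \right)} = \frac{1}{1 + \frac{2 h}{-2 + h}}$ ($W{\left(h \right)} = \frac{1}{\frac{2 h}{-2 + h} + 1} = \frac{1}{1 + \frac{2 h}{-2 + h}}$)
$w{\left(a \right)} = - 8 a$ ($w{\left(a \right)} = a \left(-8\right) = - 8 a$)
$\left(28784 + \sqrt{-15036 + w{\left(k{\left(W{\left(-3 \right)} \right)} \right)}}\right) - 22366 = \left(28784 + \sqrt{-15036 - 8 \frac{-2 - 3}{-2 + 3 \left(-3\right)}}\right) - 22366 = \left(28784 + \sqrt{-15036 - 8 \frac{1}{-2 - 9} \left(-5\right)}\right) - 22366 = \left(28784 + \sqrt{-15036 - 8 \frac{1}{-11} \left(-5\right)}\right) - 22366 = \left(28784 + \sqrt{-15036 - 8 \left(\left(- \frac{1}{11}\right) \left(-5\right)\right)}\right) - 22366 = \left(28784 + \sqrt{-15036 - \frac{40}{11}}\right) - 22366 = \left(28784 + \sqrt{- \frac{165436}{11}}\right) - 22366 = \left(28784 + \frac{2 i \sqrt{454949}}{11}\right) - 22366 = 6418 + \frac{2 i \sqrt{454949}}{11}$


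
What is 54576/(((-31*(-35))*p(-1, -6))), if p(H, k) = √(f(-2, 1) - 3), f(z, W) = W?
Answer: -27288*I*√2/1085 ≈ -35.568*I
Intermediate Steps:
p(H, k) = I*√2 (p(H, k) = √(1 - 3) = √(-2) = I*√2)
54576/(((-31*(-35))*p(-1, -6))) = 54576/(((-31*(-35))*(I*√2))) = 54576/((1085*(I*√2))) = 54576/((1085*I*√2)) = 54576*(-I*√2/2170) = -27288*I*√2/1085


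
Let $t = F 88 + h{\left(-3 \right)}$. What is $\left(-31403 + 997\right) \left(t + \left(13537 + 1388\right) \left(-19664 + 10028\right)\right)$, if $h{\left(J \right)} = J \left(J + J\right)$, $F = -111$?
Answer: $4373205282300$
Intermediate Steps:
$h{\left(J \right)} = 2 J^{2}$ ($h{\left(J \right)} = J 2 J = 2 J^{2}$)
$t = -9750$ ($t = \left(-111\right) 88 + 2 \left(-3\right)^{2} = -9768 + 2 \cdot 9 = -9768 + 18 = -9750$)
$\left(-31403 + 997\right) \left(t + \left(13537 + 1388\right) \left(-19664 + 10028\right)\right) = \left(-31403 + 997\right) \left(-9750 + \left(13537 + 1388\right) \left(-19664 + 10028\right)\right) = - 30406 \left(-9750 + 14925 \left(-9636\right)\right) = - 30406 \left(-9750 - 143817300\right) = \left(-30406\right) \left(-143827050\right) = 4373205282300$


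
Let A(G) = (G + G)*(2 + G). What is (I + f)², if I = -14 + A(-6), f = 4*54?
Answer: 62500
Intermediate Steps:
A(G) = 2*G*(2 + G) (A(G) = (2*G)*(2 + G) = 2*G*(2 + G))
f = 216
I = 34 (I = -14 + 2*(-6)*(2 - 6) = -14 + 2*(-6)*(-4) = -14 + 48 = 34)
(I + f)² = (34 + 216)² = 250² = 62500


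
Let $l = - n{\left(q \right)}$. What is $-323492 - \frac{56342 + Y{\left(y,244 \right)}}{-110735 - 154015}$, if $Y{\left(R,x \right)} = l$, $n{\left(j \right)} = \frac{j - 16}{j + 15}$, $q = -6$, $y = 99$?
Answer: $- \frac{15416001118}{47655} \approx -3.2349 \cdot 10^{5}$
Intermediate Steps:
$n{\left(j \right)} = \frac{-16 + j}{15 + j}$
$l = \frac{22}{9}$ ($l = - \frac{-16 - 6}{15 - 6} = - \frac{-22}{9} = \left(-1\right) \left(- \frac{22}{9}\right) = \frac{22}{9} \approx 2.4444$)
$Y{\left(R,x \right)} = \frac{22}{9}$
$-323492 - \frac{56342 + Y{\left(y,244 \right)}}{-110735 - 154015} = -323492 - \frac{56342 + \frac{22}{9}}{-110735 - 154015} = -323492 - \frac{507100}{9 \left(-264750\right)} = -323492 - \frac{507100}{9} \left(- \frac{1}{264750}\right) = -323492 - - \frac{10142}{47655} = -323492 + \frac{10142}{47655} = - \frac{15416001118}{47655}$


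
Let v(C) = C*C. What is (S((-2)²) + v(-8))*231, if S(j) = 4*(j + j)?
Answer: 22176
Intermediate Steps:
v(C) = C²
S(j) = 8*j (S(j) = 4*(2*j) = 8*j)
(S((-2)²) + v(-8))*231 = (8*(-2)² + (-8)²)*231 = (8*4 + 64)*231 = (32 + 64)*231 = 96*231 = 22176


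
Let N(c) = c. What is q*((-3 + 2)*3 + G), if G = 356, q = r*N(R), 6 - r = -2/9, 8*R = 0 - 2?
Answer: -4942/9 ≈ -549.11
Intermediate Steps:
R = -¼ (R = (0 - 2)/8 = (⅛)*(-2) = -¼ ≈ -0.25000)
r = 56/9 (r = 6 - (-2)/9 = 6 - 1*(-2/9) = 6 + 2/9 = 56/9 ≈ 6.2222)
q = -14/9 (q = (56/9)*(-¼) = -14/9 ≈ -1.5556)
q*((-3 + 2)*3 + G) = -14*((-3 + 2)*3 + 356)/9 = -14*(-1*3 + 356)/9 = -14*(-3 + 356)/9 = -14/9*353 = -4942/9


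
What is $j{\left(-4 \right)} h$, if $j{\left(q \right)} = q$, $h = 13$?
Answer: $-52$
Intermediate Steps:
$j{\left(-4 \right)} h = \left(-4\right) 13 = -52$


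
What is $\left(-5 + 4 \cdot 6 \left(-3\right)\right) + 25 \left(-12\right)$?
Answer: $-377$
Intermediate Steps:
$\left(-5 + 4 \cdot 6 \left(-3\right)\right) + 25 \left(-12\right) = \left(-5 + 24 \left(-3\right)\right) - 300 = \left(-5 - 72\right) - 300 = -77 - 300 = -377$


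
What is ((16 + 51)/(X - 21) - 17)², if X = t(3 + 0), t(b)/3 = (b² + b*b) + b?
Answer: 418609/1764 ≈ 237.31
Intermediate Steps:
t(b) = 3*b + 6*b² (t(b) = 3*((b² + b*b) + b) = 3*((b² + b²) + b) = 3*(2*b² + b) = 3*(b + 2*b²) = 3*b + 6*b²)
X = 63 (X = 3*(3 + 0)*(1 + 2*(3 + 0)) = 3*3*(1 + 2*3) = 3*3*(1 + 6) = 3*3*7 = 63)
((16 + 51)/(X - 21) - 17)² = ((16 + 51)/(63 - 21) - 17)² = (67/42 - 17)² = (-647/42)² = 418609/1764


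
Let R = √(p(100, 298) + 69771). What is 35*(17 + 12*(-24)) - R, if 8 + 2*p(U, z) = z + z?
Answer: -9485 - 9*√865 ≈ -9749.7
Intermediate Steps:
p(U, z) = -4 + z (p(U, z) = -4 + (z + z)/2 = -4 + (2*z)/2 = -4 + z)
R = 9*√865 (R = √((-4 + 298) + 69771) = √(294 + 69771) = √70065 = 9*√865 ≈ 264.70)
35*(17 + 12*(-24)) - R = 35*(17 + 12*(-24)) - 9*√865 = 35*(17 - 288) - 9*√865 = 35*(-271) - 9*√865 = -9485 - 9*√865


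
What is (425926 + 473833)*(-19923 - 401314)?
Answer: -379011781883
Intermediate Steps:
(425926 + 473833)*(-19923 - 401314) = 899759*(-421237) = -379011781883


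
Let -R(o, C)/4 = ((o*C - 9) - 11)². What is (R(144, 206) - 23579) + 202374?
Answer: -3514888149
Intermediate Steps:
R(o, C) = -4*(-20 + C*o)² (R(o, C) = -4*((o*C - 9) - 11)² = -4*((C*o - 9) - 11)² = -4*((-9 + C*o) - 11)² = -4*(-20 + C*o)²)
(R(144, 206) - 23579) + 202374 = (-4*(-20 + 206*144)² - 23579) + 202374 = (-4*(-20 + 29664)² - 23579) + 202374 = (-4*29644² - 23579) + 202374 = (-4*878766736 - 23579) + 202374 = (-3515066944 - 23579) + 202374 = -3515090523 + 202374 = -3514888149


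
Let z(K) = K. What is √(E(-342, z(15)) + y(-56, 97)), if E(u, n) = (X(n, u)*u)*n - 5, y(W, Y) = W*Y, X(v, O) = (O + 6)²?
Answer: I*√579161917 ≈ 24066.0*I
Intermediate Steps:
X(v, O) = (6 + O)²
E(u, n) = -5 + n*u*(6 + u)² (E(u, n) = ((6 + u)²*u)*n - 5 = (u*(6 + u)²)*n - 5 = n*u*(6 + u)² - 5 = -5 + n*u*(6 + u)²)
√(E(-342, z(15)) + y(-56, 97)) = √((-5 + 15*(-342)*(6 - 342)²) - 56*97) = √((-5 + 15*(-342)*(-336)²) - 5432) = √((-5 + 15*(-342)*112896) - 5432) = √((-5 - 579156480) - 5432) = √(-579156485 - 5432) = √(-579161917) = I*√579161917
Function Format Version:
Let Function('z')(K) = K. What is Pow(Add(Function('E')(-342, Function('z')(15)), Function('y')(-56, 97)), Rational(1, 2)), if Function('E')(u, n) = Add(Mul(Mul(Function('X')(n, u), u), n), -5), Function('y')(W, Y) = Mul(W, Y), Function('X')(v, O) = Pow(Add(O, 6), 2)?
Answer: Mul(I, Pow(579161917, Rational(1, 2))) ≈ Mul(24066., I)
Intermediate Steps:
Function('X')(v, O) = Pow(Add(6, O), 2)
Function('E')(u, n) = Add(-5, Mul(n, u, Pow(Add(6, u), 2))) (Function('E')(u, n) = Add(Mul(Mul(Pow(Add(6, u), 2), u), n), -5) = Add(Mul(Mul(u, Pow(Add(6, u), 2)), n), -5) = Add(Mul(n, u, Pow(Add(6, u), 2)), -5) = Add(-5, Mul(n, u, Pow(Add(6, u), 2))))
Pow(Add(Function('E')(-342, Function('z')(15)), Function('y')(-56, 97)), Rational(1, 2)) = Pow(Add(Add(-5, Mul(15, -342, Pow(Add(6, -342), 2))), Mul(-56, 97)), Rational(1, 2)) = Pow(Add(Add(-5, Mul(15, -342, Pow(-336, 2))), -5432), Rational(1, 2)) = Pow(Add(Add(-5, Mul(15, -342, 112896)), -5432), Rational(1, 2)) = Pow(Add(Add(-5, -579156480), -5432), Rational(1, 2)) = Pow(Add(-579156485, -5432), Rational(1, 2)) = Pow(-579161917, Rational(1, 2)) = Mul(I, Pow(579161917, Rational(1, 2)))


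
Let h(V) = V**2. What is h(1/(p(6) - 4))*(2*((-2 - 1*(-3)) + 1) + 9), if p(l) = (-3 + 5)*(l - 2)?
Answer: 13/16 ≈ 0.81250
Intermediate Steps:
p(l) = -4 + 2*l (p(l) = 2*(-2 + l) = -4 + 2*l)
h(1/(p(6) - 4))*(2*((-2 - 1*(-3)) + 1) + 9) = (1/((-4 + 2*6) - 4))**2*(2*((-2 - 1*(-3)) + 1) + 9) = (1/((-4 + 12) - 4))**2*(2*((-2 + 3) + 1) + 9) = (1/(8 - 4))**2*(2*(1 + 1) + 9) = (1/4)**2*(2*2 + 9) = (1/4)**2*(4 + 9) = (1/16)*13 = 13/16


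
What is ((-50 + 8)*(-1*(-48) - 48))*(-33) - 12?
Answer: -12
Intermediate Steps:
((-50 + 8)*(-1*(-48) - 48))*(-33) - 12 = -42*(48 - 48)*(-33) - 12 = -42*0*(-33) - 12 = 0*(-33) - 12 = 0 - 12 = -12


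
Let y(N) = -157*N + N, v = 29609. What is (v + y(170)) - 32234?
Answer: -29145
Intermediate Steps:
y(N) = -156*N
(v + y(170)) - 32234 = (29609 - 156*170) - 32234 = (29609 - 26520) - 32234 = 3089 - 32234 = -29145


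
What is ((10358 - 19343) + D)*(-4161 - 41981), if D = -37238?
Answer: 2132821666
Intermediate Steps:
((10358 - 19343) + D)*(-4161 - 41981) = ((10358 - 19343) - 37238)*(-4161 - 41981) = (-8985 - 37238)*(-46142) = -46223*(-46142) = 2132821666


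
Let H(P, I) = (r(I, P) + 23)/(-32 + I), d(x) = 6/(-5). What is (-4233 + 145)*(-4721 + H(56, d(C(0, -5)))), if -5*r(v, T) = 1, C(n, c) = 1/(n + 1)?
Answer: 1602087200/83 ≈ 1.9302e+7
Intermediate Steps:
C(n, c) = 1/(1 + n)
r(v, T) = -⅕ (r(v, T) = -⅕*1 = -⅕)
d(x) = -6/5 (d(x) = 6*(-⅕) = -6/5)
H(P, I) = 114/(5*(-32 + I)) (H(P, I) = (-⅕ + 23)/(-32 + I) = 114/(5*(-32 + I)))
(-4233 + 145)*(-4721 + H(56, d(C(0, -5)))) = (-4233 + 145)*(-4721 + 114/(5*(-32 - 6/5))) = -4088*(-4721 + 114/(5*(-166/5))) = -4088*(-4721 + (114/5)*(-5/166)) = -4088*(-4721 - 57/83) = -4088*(-391900/83) = 1602087200/83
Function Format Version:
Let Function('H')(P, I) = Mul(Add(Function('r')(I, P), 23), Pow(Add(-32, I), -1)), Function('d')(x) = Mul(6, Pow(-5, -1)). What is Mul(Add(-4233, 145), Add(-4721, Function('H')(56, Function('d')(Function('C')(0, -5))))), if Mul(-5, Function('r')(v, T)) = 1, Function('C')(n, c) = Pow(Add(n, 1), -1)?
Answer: Rational(1602087200, 83) ≈ 1.9302e+7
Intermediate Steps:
Function('C')(n, c) = Pow(Add(1, n), -1)
Function('r')(v, T) = Rational(-1, 5) (Function('r')(v, T) = Mul(Rational(-1, 5), 1) = Rational(-1, 5))
Function('d')(x) = Rational(-6, 5) (Function('d')(x) = Mul(6, Rational(-1, 5)) = Rational(-6, 5))
Function('H')(P, I) = Mul(Rational(114, 5), Pow(Add(-32, I), -1)) (Function('H')(P, I) = Mul(Add(Rational(-1, 5), 23), Pow(Add(-32, I), -1)) = Mul(Rational(114, 5), Pow(Add(-32, I), -1)))
Mul(Add(-4233, 145), Add(-4721, Function('H')(56, Function('d')(Function('C')(0, -5))))) = Mul(Add(-4233, 145), Add(-4721, Mul(Rational(114, 5), Pow(Add(-32, Rational(-6, 5)), -1)))) = Mul(-4088, Add(-4721, Mul(Rational(114, 5), Pow(Rational(-166, 5), -1)))) = Mul(-4088, Add(-4721, Mul(Rational(114, 5), Rational(-5, 166)))) = Mul(-4088, Add(-4721, Rational(-57, 83))) = Mul(-4088, Rational(-391900, 83)) = Rational(1602087200, 83)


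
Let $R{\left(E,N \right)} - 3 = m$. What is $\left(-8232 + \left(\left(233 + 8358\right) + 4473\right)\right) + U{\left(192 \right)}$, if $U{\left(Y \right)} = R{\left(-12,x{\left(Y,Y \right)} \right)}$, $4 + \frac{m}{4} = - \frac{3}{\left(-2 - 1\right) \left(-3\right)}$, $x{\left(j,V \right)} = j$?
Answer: $\frac{14453}{3} \approx 4817.7$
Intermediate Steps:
$m = - \frac{52}{3}$ ($m = -16 + 4 \left(- \frac{3}{\left(-2 - 1\right) \left(-3\right)}\right) = -16 + 4 \left(- \frac{3}{\left(-3\right) \left(-3\right)}\right) = -16 + 4 \left(- \frac{3}{9}\right) = -16 + 4 \left(\left(-3\right) \frac{1}{9}\right) = -16 + 4 \left(- \frac{1}{3}\right) = -16 - \frac{4}{3} = - \frac{52}{3} \approx -17.333$)
$R{\left(E,N \right)} = - \frac{43}{3}$ ($R{\left(E,N \right)} = 3 - \frac{52}{3} = - \frac{43}{3}$)
$U{\left(Y \right)} = - \frac{43}{3}$
$\left(-8232 + \left(\left(233 + 8358\right) + 4473\right)\right) + U{\left(192 \right)} = \left(-8232 + \left(\left(233 + 8358\right) + 4473\right)\right) - \frac{43}{3} = \left(-8232 + \left(8591 + 4473\right)\right) - \frac{43}{3} = \left(-8232 + 13064\right) - \frac{43}{3} = 4832 - \frac{43}{3} = \frac{14453}{3}$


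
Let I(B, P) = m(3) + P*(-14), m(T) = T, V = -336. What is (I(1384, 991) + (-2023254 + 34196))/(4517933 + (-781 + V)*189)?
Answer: -2002929/4306820 ≈ -0.46506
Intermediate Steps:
I(B, P) = 3 - 14*P (I(B, P) = 3 + P*(-14) = 3 - 14*P)
(I(1384, 991) + (-2023254 + 34196))/(4517933 + (-781 + V)*189) = ((3 - 14*991) + (-2023254 + 34196))/(4517933 + (-781 - 336)*189) = ((3 - 13874) - 1989058)/(4517933 - 1117*189) = (-13871 - 1989058)/(4517933 - 211113) = -2002929/4306820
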